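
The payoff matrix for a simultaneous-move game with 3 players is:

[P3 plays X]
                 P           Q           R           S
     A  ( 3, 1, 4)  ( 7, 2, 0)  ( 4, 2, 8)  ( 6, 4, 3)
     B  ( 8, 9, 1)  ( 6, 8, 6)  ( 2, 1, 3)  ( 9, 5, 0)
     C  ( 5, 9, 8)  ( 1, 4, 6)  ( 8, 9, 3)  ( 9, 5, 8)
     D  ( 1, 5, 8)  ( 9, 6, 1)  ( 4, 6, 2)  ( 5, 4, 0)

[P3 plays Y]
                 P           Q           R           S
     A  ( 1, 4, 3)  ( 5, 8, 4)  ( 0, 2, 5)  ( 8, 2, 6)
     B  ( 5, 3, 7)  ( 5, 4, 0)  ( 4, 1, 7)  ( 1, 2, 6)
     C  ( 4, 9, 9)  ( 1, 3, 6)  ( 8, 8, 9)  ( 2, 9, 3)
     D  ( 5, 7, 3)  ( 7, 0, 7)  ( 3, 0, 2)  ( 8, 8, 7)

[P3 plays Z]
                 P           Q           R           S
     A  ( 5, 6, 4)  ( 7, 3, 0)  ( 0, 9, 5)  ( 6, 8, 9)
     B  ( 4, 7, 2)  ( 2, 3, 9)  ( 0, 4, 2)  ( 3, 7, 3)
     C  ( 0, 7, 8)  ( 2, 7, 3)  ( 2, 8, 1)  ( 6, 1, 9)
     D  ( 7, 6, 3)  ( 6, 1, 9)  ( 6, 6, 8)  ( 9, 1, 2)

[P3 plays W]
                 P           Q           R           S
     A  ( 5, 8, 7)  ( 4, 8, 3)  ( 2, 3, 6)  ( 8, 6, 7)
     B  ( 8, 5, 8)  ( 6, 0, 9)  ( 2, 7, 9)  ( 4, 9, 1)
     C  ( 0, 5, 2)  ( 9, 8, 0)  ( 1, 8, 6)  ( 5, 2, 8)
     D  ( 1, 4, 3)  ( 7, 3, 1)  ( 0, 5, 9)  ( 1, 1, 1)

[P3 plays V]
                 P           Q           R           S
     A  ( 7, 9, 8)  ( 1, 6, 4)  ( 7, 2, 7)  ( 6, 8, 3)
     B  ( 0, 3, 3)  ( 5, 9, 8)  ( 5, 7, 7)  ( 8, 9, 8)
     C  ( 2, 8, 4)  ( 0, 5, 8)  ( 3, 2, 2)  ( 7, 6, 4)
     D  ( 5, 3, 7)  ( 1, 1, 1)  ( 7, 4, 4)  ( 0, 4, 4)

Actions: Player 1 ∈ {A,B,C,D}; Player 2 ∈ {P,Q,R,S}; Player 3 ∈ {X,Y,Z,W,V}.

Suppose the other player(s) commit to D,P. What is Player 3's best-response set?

u_3(X vs D,P) = 8
u_3(Y vs D,P) = 3
u_3(Z vs D,P) = 3
u_3(W vs D,P) = 3
u_3(V vs D,P) = 7
max payoff 8 at {X}

P3 best: {X}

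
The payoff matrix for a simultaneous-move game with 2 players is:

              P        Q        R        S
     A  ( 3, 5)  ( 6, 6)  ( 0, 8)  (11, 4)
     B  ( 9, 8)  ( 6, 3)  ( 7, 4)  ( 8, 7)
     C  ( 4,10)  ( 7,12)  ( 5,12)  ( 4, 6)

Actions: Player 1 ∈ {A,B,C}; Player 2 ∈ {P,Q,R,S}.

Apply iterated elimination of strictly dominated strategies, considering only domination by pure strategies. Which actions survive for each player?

P2 drop S (P beats it: A:5>4 B:8>7 C:10>6)
P1 drop A (C beats it: P:4>3 Q:7>6 R:5>0)
P1→{B,C} P2→{P,Q,R}

IESDS → P1:{B,C} P2:{P,Q,R}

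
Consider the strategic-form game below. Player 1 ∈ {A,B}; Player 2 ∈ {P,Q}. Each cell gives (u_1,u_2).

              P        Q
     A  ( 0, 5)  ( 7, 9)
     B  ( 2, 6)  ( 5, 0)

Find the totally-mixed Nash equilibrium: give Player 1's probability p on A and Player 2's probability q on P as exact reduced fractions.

p=3/5, q=1/2

P1 indiff ⇒ q·0+(1-q)·7 = q·2+(1-q)·5 ⇒ q(-2) = (1-q)(-2) ⇒ q = 1/2
P2 indiff ⇒ p·5+(1-p)·6 = p·9+(1-p)·0 ⇒ p(-4) = (1-p)(-6) ⇒ p = 3/5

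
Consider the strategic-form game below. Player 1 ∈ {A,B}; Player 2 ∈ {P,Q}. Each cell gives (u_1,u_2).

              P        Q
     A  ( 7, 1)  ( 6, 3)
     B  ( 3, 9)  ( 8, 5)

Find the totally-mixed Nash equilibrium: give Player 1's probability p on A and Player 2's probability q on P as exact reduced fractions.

P1 indiff ⇒ q·7+(1-q)·6 = q·3+(1-q)·8 ⇒ q(4) = (1-q)(2) ⇒ q = 1/3
P2 indiff ⇒ p·1+(1-p)·9 = p·3+(1-p)·5 ⇒ p(-2) = (1-p)(-4) ⇒ p = 2/3

p=2/3, q=1/3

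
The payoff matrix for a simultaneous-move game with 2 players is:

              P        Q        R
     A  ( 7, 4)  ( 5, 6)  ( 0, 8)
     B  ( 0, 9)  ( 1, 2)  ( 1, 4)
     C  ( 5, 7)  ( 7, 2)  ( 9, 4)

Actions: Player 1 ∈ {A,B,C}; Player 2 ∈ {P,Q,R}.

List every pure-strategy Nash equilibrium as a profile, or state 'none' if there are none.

PSNE: ∅

(A,P): not NE [P2→R gives 8>4]
(A,Q): not NE [P1→C gives 7>5; P2→R gives 8>6]
(A,R): not NE [P1→C gives 9>0]
(B,P): not NE [P1→A gives 7>0]
(B,Q): not NE [P1→C gives 7>1; P2→P gives 9>2]
(B,R): not NE [P1→C gives 9>1; P2→P gives 9>4]
(C,P): not NE [P1→A gives 7>5]
(C,Q): not NE [P2→P gives 7>2]
(C,R): not NE [P2→P gives 7>4]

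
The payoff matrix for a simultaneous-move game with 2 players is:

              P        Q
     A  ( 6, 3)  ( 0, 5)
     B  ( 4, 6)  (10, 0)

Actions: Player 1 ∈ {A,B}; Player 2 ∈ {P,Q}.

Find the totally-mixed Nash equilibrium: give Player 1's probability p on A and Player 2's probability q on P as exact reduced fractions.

P1 mixes 3/4 on A; P2 mixes 5/6 on P

P1 indiff ⇒ q·6+(1-q)·0 = q·4+(1-q)·10 ⇒ q(2) = (1-q)(10) ⇒ q = 5/6
P2 indiff ⇒ p·3+(1-p)·6 = p·5+(1-p)·0 ⇒ p(-2) = (1-p)(-6) ⇒ p = 3/4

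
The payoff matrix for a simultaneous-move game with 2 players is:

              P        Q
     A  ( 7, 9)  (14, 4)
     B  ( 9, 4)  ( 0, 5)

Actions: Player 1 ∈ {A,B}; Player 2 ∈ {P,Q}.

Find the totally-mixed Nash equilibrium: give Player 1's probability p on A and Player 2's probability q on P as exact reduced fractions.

P1 indiff ⇒ q·7+(1-q)·14 = q·9+(1-q)·0 ⇒ q(-2) = (1-q)(-14) ⇒ q = 7/8
P2 indiff ⇒ p·9+(1-p)·4 = p·4+(1-p)·5 ⇒ p(5) = (1-p)(1) ⇒ p = 1/6

P1 mixes 1/6 on A; P2 mixes 7/8 on P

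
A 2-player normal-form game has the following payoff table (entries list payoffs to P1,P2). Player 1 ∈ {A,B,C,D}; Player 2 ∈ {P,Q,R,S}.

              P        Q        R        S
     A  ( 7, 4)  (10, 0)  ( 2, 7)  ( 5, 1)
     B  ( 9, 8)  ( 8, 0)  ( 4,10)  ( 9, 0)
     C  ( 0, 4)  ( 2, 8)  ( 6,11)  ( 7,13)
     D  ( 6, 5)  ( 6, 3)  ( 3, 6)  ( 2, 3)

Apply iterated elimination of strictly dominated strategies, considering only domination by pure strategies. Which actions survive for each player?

Survivors P1:{B,C} P2:{R,S}

P1 drop D (B beats it: P:9>6 Q:8>6 R:4>3 S:9>2)
P2 drop P (R beats it: A:7>4 B:10>8 C:11>4)
P2 drop Q (R beats it: A:7>0 B:10>0 C:11>8)
P1 drop A (B beats it: R:4>2 S:9>5)
P1→{B,C} P2→{R,S}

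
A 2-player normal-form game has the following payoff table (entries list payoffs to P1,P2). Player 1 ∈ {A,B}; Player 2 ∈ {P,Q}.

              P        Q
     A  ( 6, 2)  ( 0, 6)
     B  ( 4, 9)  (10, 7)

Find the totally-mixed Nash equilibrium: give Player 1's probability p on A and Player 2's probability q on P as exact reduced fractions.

P1 mixes 1/3 on A; P2 mixes 5/6 on P

P1 indiff ⇒ q·6+(1-q)·0 = q·4+(1-q)·10 ⇒ q(2) = (1-q)(10) ⇒ q = 5/6
P2 indiff ⇒ p·2+(1-p)·9 = p·6+(1-p)·7 ⇒ p(-4) = (1-p)(-2) ⇒ p = 1/3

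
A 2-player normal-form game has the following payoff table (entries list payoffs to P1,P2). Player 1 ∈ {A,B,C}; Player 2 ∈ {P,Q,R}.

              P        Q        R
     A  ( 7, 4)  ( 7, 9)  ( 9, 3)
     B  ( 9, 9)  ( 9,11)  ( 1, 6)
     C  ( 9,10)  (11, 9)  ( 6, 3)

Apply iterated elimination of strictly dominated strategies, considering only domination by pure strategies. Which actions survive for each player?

P2 drop R (P beats it: A:4>3 B:9>6 C:10>3)
P1 drop A (B beats it: P:9>7 Q:9>7)
P1→{B,C} P2→{P,Q}

Survivors P1:{B,C} P2:{P,Q}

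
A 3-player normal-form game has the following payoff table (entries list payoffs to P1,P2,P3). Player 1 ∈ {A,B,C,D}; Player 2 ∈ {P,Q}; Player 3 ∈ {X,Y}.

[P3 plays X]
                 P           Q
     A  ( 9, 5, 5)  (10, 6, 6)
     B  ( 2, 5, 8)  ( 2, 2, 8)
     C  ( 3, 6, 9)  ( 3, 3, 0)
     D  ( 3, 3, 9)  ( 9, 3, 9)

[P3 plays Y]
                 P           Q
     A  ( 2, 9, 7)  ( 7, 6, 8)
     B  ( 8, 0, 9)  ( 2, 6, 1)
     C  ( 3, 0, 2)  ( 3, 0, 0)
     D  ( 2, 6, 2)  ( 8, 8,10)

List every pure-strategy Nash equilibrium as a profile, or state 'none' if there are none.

PSNE = {(D,Q,Y)}

(A,P,X): not NE [P2→Q gives 6>5; P3→Y gives 7>5]
(A,P,Y): not NE [P1→B gives 8>2]
(A,Q,X): not NE [P3→Y gives 8>6]
(A,Q,Y): not NE [P1→D gives 8>7; P2→P gives 9>6]
(B,P,X): not NE [P1→A gives 9>2; P3→Y gives 9>8]
(B,P,Y): not NE [P2→Q gives 6>0]
(B,Q,X): not NE [P1→A gives 10>2; P2→P gives 5>2]
(B,Q,Y): not NE [P1→D gives 8>2; P3→X gives 8>1]
(C,P,X): not NE [P1→A gives 9>3]
(C,P,Y): not NE [P1→B gives 8>3; P3→X gives 9>2]
(C,Q,X): not NE [P1→A gives 10>3; P2→P gives 6>3]
(C,Q,Y): not NE [P1→D gives 8>3]
(D,P,X): not NE [P1→A gives 9>3]
(D,P,Y): not NE [P1→B gives 8>2; P2→Q gives 8>6; P3→X gives 9>2]
(D,Q,X): not NE [P1→A gives 10>9; P3→Y gives 10>9]
(D,Q,Y): NE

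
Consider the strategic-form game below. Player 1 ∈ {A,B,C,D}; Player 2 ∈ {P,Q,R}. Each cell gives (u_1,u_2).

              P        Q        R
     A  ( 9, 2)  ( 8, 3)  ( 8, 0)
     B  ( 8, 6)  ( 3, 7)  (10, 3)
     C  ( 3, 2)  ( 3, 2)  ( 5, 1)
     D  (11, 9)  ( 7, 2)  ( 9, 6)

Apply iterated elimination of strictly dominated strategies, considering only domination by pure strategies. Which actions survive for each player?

Remaining: P1:{A,D} P2:{P,Q}

P1 drop C (A beats it: P:9>3 Q:8>3 R:8>5)
P2 drop R (P beats it: A:2>0 B:6>3 D:9>6)
P1 drop B (A beats it: P:9>8 Q:8>3)
P1→{A,D} P2→{P,Q}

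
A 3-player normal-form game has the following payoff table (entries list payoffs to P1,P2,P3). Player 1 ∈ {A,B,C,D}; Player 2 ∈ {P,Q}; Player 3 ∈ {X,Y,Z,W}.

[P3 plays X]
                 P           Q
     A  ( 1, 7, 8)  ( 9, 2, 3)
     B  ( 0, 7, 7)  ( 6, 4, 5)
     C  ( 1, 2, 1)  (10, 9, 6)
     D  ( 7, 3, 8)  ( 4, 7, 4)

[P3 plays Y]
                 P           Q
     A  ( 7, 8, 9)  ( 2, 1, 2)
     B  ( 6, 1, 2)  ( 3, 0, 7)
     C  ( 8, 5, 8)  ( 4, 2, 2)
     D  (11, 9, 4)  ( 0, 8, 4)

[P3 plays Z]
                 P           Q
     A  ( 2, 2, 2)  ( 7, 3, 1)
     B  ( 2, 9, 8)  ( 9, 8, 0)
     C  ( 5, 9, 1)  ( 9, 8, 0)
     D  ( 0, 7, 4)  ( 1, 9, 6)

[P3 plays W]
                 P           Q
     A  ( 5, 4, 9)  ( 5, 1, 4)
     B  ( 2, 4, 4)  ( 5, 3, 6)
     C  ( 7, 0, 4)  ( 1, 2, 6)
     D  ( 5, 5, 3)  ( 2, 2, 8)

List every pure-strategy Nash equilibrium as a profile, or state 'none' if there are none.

Nash profiles: (C,Q,X)

(A,P,X): not NE [P1→D gives 7>1; P3→W gives 9>8]
(A,P,Y): not NE [P1→D gives 11>7]
(A,P,Z): not NE [P1→C gives 5>2; P2→Q gives 3>2; P3→W gives 9>2]
(A,P,W): not NE [P1→C gives 7>5]
(A,Q,X): not NE [P1→C gives 10>9; P2→P gives 7>2; P3→W gives 4>3]
(A,Q,Y): not NE [P1→C gives 4>2; P2→P gives 8>1; P3→W gives 4>2]
(A,Q,Z): not NE [P1→C gives 9>7; P3→W gives 4>1]
(A,Q,W): not NE [P2→P gives 4>1]
(B,P,X): not NE [P1→D gives 7>0; P3→Z gives 8>7]
(B,P,Y): not NE [P1→D gives 11>6; P3→Z gives 8>2]
(B,P,Z): not NE [P1→C gives 5>2]
(B,P,W): not NE [P1→C gives 7>2; P3→Z gives 8>4]
(B,Q,X): not NE [P1→C gives 10>6; P2→P gives 7>4; P3→Y gives 7>5]
(B,Q,Y): not NE [P1→C gives 4>3; P2→P gives 1>0]
(B,Q,Z): not NE [P2→P gives 9>8; P3→Y gives 7>0]
(B,Q,W): not NE [P2→P gives 4>3; P3→Y gives 7>6]
(C,P,X): not NE [P1→D gives 7>1; P2→Q gives 9>2; P3→Y gives 8>1]
(C,P,Y): not NE [P1→D gives 11>8]
(C,P,Z): not NE [P3→Y gives 8>1]
(C,P,W): not NE [P2→Q gives 2>0; P3→Y gives 8>4]
(C,Q,X): NE
(C,Q,Y): not NE [P2→P gives 5>2; P3→W gives 6>2]
(C,Q,Z): not NE [P2→P gives 9>8; P3→W gives 6>0]
(C,Q,W): not NE [P1→B gives 5>1]
(D,P,X): not NE [P2→Q gives 7>3]
(D,P,Y): not NE [P3→X gives 8>4]
(D,P,Z): not NE [P1→C gives 5>0; P2→Q gives 9>7; P3→X gives 8>4]
(D,P,W): not NE [P1→C gives 7>5; P3→X gives 8>3]
(D,Q,X): not NE [P1→C gives 10>4; P3→W gives 8>4]
(D,Q,Y): not NE [P1→C gives 4>0; P2→P gives 9>8; P3→W gives 8>4]
(D,Q,Z): not NE [P1→C gives 9>1; P3→W gives 8>6]
(D,Q,W): not NE [P1→B gives 5>2; P2→P gives 5>2]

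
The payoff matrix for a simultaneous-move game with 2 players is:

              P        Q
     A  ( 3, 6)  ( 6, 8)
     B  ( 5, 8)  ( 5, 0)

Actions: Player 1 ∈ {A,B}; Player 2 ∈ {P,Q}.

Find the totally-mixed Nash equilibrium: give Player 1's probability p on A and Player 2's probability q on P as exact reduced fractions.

P1 indiff ⇒ q·3+(1-q)·6 = q·5+(1-q)·5 ⇒ q(-2) = (1-q)(-1) ⇒ q = 1/3
P2 indiff ⇒ p·6+(1-p)·8 = p·8+(1-p)·0 ⇒ p(-2) = (1-p)(-8) ⇒ p = 4/5

p=4/5, q=1/3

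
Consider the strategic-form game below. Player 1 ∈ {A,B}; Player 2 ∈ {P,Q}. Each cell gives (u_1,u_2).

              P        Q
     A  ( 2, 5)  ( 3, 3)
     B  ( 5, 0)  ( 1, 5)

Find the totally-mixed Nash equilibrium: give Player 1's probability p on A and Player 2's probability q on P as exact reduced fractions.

P1 mixes 5/7 on A; P2 mixes 2/5 on P

P1 indiff ⇒ q·2+(1-q)·3 = q·5+(1-q)·1 ⇒ q(-3) = (1-q)(-2) ⇒ q = 2/5
P2 indiff ⇒ p·5+(1-p)·0 = p·3+(1-p)·5 ⇒ p(2) = (1-p)(5) ⇒ p = 5/7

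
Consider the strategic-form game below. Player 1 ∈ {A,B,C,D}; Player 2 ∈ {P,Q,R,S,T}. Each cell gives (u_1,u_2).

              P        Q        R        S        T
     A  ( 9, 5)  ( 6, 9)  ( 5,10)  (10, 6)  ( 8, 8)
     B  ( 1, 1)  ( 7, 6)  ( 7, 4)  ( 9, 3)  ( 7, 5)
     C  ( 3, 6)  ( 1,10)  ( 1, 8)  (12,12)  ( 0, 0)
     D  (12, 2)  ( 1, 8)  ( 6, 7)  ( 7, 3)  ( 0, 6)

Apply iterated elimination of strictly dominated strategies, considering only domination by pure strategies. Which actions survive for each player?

P2 drop P (Q beats it: A:9>5 B:6>1 C:10>6 D:8>2)
P1 drop D (B beats it: Q:7>1 R:7>6 S:9>7 T:7>0)
P2 drop T (Q beats it: A:9>8 B:6>5 C:10>0)
P1→{A,B,C} P2→{Q,R,S}

Remaining: P1:{A,B,C} P2:{Q,R,S}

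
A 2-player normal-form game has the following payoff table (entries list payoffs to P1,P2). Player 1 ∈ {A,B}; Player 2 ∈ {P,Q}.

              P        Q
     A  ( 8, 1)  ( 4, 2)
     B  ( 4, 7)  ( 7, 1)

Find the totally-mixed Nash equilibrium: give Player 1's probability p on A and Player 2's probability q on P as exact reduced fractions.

P1 indiff ⇒ q·8+(1-q)·4 = q·4+(1-q)·7 ⇒ q(4) = (1-q)(3) ⇒ q = 3/7
P2 indiff ⇒ p·1+(1-p)·7 = p·2+(1-p)·1 ⇒ p(-1) = (1-p)(-6) ⇒ p = 6/7

(p,q) = (6/7, 3/7)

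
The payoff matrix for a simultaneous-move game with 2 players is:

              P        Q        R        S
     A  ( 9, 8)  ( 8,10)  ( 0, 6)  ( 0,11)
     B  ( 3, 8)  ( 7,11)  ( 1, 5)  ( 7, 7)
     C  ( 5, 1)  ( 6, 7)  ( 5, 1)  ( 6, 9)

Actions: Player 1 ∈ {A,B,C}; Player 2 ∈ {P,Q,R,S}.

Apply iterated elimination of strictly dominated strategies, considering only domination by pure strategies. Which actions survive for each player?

P2 drop P (Q beats it: A:10>8 B:11>8 C:7>1)
P2 drop R (Q beats it: A:10>6 B:11>5 C:7>1)
P1 drop C (B beats it: Q:7>6 S:7>6)
P1→{A,B} P2→{Q,S}

Remaining: P1:{A,B} P2:{Q,S}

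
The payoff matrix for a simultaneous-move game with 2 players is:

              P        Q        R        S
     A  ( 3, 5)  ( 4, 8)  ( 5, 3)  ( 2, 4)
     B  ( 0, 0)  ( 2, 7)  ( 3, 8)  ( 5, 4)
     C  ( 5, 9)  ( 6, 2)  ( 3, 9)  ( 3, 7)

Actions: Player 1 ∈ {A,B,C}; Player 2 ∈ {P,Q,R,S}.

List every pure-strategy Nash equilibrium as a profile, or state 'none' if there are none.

(A,P): not NE [P1→C gives 5>3; P2→Q gives 8>5]
(A,Q): not NE [P1→C gives 6>4]
(A,R): not NE [P2→Q gives 8>3]
(A,S): not NE [P1→B gives 5>2; P2→Q gives 8>4]
(B,P): not NE [P1→C gives 5>0; P2→R gives 8>0]
(B,Q): not NE [P1→C gives 6>2; P2→R gives 8>7]
(B,R): not NE [P1→A gives 5>3]
(B,S): not NE [P2→R gives 8>4]
(C,P): NE
(C,Q): not NE [P2→R gives 9>2]
(C,R): not NE [P1→A gives 5>3]
(C,S): not NE [P1→B gives 5>3; P2→R gives 9>7]

Nash profiles: (C,P)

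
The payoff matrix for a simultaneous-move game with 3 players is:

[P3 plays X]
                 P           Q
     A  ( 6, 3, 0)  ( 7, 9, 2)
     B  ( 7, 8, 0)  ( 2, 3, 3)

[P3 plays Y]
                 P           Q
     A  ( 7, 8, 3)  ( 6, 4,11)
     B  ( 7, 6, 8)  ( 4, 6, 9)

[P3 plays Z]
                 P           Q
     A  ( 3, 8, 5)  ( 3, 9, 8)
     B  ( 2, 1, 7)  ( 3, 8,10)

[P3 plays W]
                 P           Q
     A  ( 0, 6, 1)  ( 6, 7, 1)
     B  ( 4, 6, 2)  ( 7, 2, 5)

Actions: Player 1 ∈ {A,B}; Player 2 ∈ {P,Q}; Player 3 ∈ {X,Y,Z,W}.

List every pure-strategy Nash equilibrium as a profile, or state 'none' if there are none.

PSNE = {(B,P,Y), (B,Q,Z)}

(A,P,X): not NE [P1→B gives 7>6; P2→Q gives 9>3; P3→Z gives 5>0]
(A,P,Y): not NE [P3→Z gives 5>3]
(A,P,Z): not NE [P2→Q gives 9>8]
(A,P,W): not NE [P1→B gives 4>0; P2→Q gives 7>6; P3→Z gives 5>1]
(A,Q,X): not NE [P3→Y gives 11>2]
(A,Q,Y): not NE [P2→P gives 8>4]
(A,Q,Z): not NE [P3→Y gives 11>8]
(A,Q,W): not NE [P1→B gives 7>6; P3→Y gives 11>1]
(B,P,X): not NE [P3→Y gives 8>0]
(B,P,Y): NE
(B,P,Z): not NE [P1→A gives 3>2; P2→Q gives 8>1; P3→Y gives 8>7]
(B,P,W): not NE [P3→Y gives 8>2]
(B,Q,X): not NE [P1→A gives 7>2; P2→P gives 8>3; P3→Z gives 10>3]
(B,Q,Y): not NE [P1→A gives 6>4; P3→Z gives 10>9]
(B,Q,Z): NE
(B,Q,W): not NE [P2→P gives 6>2; P3→Z gives 10>5]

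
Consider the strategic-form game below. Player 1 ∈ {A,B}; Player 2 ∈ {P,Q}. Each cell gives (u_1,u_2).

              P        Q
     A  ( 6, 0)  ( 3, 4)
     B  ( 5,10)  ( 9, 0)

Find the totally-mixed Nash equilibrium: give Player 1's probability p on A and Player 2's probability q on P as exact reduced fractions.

P1 indiff ⇒ q·6+(1-q)·3 = q·5+(1-q)·9 ⇒ q(1) = (1-q)(6) ⇒ q = 6/7
P2 indiff ⇒ p·0+(1-p)·10 = p·4+(1-p)·0 ⇒ p(-4) = (1-p)(-10) ⇒ p = 5/7

P1 mixes 5/7 on A; P2 mixes 6/7 on P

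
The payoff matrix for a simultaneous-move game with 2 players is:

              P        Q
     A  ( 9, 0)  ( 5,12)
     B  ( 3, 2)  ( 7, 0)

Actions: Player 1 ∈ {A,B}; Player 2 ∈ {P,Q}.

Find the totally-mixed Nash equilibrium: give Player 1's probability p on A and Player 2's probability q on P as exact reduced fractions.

(p,q) = (1/7, 1/4)

P1 indiff ⇒ q·9+(1-q)·5 = q·3+(1-q)·7 ⇒ q(6) = (1-q)(2) ⇒ q = 1/4
P2 indiff ⇒ p·0+(1-p)·2 = p·12+(1-p)·0 ⇒ p(-12) = (1-p)(-2) ⇒ p = 1/7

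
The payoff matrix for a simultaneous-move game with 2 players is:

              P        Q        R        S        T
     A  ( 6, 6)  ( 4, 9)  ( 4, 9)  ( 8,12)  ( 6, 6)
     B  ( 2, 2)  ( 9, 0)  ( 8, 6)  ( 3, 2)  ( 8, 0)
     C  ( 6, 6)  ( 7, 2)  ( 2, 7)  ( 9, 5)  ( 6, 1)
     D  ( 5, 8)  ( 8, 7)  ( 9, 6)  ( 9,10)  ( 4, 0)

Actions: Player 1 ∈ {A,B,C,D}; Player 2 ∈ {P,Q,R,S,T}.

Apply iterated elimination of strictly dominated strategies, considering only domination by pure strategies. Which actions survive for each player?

P2 drop Q (S beats it: A:12>9 B:2>0 C:5>2 D:10>7)
P2 drop T (R beats it: A:9>6 B:6>0 C:7>1 D:6>0)
P1 drop B (D beats it: P:5>2 R:9>8 S:9>3)
P1→{A,C,D} P2→{P,R,S}

Survivors P1:{A,C,D} P2:{P,R,S}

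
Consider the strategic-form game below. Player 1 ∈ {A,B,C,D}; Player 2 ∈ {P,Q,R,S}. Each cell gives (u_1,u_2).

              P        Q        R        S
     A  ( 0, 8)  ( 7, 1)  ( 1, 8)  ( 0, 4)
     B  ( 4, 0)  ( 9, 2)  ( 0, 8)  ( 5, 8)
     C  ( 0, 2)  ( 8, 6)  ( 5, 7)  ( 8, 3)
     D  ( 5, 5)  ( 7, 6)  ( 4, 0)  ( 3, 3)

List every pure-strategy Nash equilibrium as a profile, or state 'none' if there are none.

NE set: (C,R)

(A,P): not NE [P1→D gives 5>0]
(A,Q): not NE [P1→B gives 9>7; P2→R gives 8>1]
(A,R): not NE [P1→C gives 5>1]
(A,S): not NE [P1→C gives 8>0; P2→R gives 8>4]
(B,P): not NE [P1→D gives 5>4; P2→S gives 8>0]
(B,Q): not NE [P2→S gives 8>2]
(B,R): not NE [P1→C gives 5>0]
(B,S): not NE [P1→C gives 8>5]
(C,P): not NE [P1→D gives 5>0; P2→R gives 7>2]
(C,Q): not NE [P1→B gives 9>8; P2→R gives 7>6]
(C,R): NE
(C,S): not NE [P2→R gives 7>3]
(D,P): not NE [P2→Q gives 6>5]
(D,Q): not NE [P1→B gives 9>7]
(D,R): not NE [P1→C gives 5>4; P2→Q gives 6>0]
(D,S): not NE [P1→C gives 8>3; P2→Q gives 6>3]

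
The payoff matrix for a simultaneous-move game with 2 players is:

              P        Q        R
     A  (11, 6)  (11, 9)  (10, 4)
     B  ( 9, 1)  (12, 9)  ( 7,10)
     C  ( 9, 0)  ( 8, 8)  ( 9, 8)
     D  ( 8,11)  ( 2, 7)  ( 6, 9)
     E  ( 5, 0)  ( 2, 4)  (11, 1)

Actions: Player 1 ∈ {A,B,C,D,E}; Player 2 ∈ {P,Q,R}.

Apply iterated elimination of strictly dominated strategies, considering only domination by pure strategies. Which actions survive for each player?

Remaining: P1:{A,B,E} P2:{Q,R}

P1 drop C (A beats it: P:11>9 Q:11>8 R:10>9)
P1 drop D (A beats it: P:11>8 Q:11>2 R:10>6)
P2 drop P (Q beats it: A:9>6 B:9>1 E:4>0)
P1→{A,B,E} P2→{Q,R}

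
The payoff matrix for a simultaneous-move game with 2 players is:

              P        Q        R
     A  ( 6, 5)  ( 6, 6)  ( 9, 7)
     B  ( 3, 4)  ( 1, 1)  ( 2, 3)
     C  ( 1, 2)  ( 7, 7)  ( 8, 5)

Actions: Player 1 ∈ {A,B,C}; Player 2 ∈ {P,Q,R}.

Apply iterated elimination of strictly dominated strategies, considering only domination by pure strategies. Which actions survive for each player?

Survivors P1:{A,C} P2:{Q,R}

P1 drop B (A beats it: P:6>3 Q:6>1 R:9>2)
P2 drop P (Q beats it: A:6>5 C:7>2)
P1→{A,C} P2→{Q,R}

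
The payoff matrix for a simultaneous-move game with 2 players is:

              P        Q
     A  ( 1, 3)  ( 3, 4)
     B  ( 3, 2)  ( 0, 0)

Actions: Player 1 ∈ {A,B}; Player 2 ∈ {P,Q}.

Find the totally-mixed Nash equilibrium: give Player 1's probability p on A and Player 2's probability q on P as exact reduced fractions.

P1 indiff ⇒ q·1+(1-q)·3 = q·3+(1-q)·0 ⇒ q(-2) = (1-q)(-3) ⇒ q = 3/5
P2 indiff ⇒ p·3+(1-p)·2 = p·4+(1-p)·0 ⇒ p(-1) = (1-p)(-2) ⇒ p = 2/3

p=2/3, q=3/5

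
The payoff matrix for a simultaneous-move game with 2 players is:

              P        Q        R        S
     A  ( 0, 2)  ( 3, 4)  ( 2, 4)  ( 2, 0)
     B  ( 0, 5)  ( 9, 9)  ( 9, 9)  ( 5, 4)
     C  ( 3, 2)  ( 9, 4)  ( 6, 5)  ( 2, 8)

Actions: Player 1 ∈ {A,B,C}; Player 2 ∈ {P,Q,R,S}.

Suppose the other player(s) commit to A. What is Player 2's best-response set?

u_2(P vs A) = 2
u_2(Q vs A) = 4
u_2(R vs A) = 4
u_2(S vs A) = 0
max payoff 4 at {Q,R}

BR_2 = {Q,R}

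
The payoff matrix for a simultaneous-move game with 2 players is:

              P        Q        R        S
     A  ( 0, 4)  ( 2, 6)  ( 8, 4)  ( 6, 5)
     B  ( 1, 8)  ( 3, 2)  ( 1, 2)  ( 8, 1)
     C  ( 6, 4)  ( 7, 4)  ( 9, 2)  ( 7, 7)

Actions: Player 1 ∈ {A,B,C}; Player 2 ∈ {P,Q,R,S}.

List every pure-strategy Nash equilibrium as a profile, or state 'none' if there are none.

No pure NE.

(A,P): not NE [P1→C gives 6>0; P2→Q gives 6>4]
(A,Q): not NE [P1→C gives 7>2]
(A,R): not NE [P1→C gives 9>8; P2→Q gives 6>4]
(A,S): not NE [P1→B gives 8>6; P2→Q gives 6>5]
(B,P): not NE [P1→C gives 6>1]
(B,Q): not NE [P1→C gives 7>3; P2→P gives 8>2]
(B,R): not NE [P1→C gives 9>1; P2→P gives 8>2]
(B,S): not NE [P2→P gives 8>1]
(C,P): not NE [P2→S gives 7>4]
(C,Q): not NE [P2→S gives 7>4]
(C,R): not NE [P2→S gives 7>2]
(C,S): not NE [P1→B gives 8>7]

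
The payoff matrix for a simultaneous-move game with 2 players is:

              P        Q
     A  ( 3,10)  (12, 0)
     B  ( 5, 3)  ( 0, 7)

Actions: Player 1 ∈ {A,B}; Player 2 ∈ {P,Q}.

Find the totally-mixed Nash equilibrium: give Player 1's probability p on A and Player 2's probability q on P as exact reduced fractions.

P1 indiff ⇒ q·3+(1-q)·12 = q·5+(1-q)·0 ⇒ q(-2) = (1-q)(-12) ⇒ q = 6/7
P2 indiff ⇒ p·10+(1-p)·3 = p·0+(1-p)·7 ⇒ p(10) = (1-p)(4) ⇒ p = 2/7

P1 mixes 2/7 on A; P2 mixes 6/7 on P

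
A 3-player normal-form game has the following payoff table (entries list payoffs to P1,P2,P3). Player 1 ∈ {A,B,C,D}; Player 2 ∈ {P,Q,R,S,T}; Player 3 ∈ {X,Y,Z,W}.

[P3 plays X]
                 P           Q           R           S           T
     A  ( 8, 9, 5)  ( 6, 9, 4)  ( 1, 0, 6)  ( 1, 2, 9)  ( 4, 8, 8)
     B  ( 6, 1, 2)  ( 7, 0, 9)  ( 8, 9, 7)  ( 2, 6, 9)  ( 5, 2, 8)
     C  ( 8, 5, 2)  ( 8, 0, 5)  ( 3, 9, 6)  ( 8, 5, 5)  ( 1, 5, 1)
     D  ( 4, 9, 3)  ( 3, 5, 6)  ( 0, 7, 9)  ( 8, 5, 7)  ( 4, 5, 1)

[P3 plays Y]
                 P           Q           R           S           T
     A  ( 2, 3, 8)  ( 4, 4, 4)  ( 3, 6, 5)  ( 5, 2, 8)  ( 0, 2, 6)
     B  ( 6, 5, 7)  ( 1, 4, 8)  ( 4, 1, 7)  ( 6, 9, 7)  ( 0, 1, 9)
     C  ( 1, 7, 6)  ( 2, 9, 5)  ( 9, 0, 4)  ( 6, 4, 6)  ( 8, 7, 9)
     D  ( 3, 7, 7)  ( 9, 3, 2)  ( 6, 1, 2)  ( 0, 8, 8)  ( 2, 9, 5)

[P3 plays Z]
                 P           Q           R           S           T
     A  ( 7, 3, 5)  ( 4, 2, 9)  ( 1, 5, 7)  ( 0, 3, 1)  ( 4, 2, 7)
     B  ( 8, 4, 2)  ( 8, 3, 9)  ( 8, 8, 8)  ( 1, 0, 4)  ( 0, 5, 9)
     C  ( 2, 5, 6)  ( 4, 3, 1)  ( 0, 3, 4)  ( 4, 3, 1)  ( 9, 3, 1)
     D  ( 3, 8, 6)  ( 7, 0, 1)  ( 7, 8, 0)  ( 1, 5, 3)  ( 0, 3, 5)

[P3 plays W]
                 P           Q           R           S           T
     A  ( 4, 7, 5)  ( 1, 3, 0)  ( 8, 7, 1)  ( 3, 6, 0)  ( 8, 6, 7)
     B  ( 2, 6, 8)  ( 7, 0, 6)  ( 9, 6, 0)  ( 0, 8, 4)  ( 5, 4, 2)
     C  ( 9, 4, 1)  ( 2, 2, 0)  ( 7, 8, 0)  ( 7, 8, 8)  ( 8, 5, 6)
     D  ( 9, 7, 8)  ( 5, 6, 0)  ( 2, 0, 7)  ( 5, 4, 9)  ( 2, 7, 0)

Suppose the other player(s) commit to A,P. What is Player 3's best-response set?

u_3(X vs A,P) = 5
u_3(Y vs A,P) = 8
u_3(Z vs A,P) = 5
u_3(W vs A,P) = 5
max payoff 8 at {Y}

BR_3 = {Y}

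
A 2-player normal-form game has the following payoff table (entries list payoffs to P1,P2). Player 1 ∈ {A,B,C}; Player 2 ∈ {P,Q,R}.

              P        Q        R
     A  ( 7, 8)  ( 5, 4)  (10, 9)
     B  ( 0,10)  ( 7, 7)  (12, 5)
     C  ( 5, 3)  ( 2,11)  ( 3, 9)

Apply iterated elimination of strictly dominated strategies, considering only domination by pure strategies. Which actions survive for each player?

P1 drop C (A beats it: P:7>5 Q:5>2 R:10>3)
P2 drop Q (P beats it: A:8>4 B:10>7)
P1→{A,B} P2→{P,R}

IESDS → P1:{A,B} P2:{P,R}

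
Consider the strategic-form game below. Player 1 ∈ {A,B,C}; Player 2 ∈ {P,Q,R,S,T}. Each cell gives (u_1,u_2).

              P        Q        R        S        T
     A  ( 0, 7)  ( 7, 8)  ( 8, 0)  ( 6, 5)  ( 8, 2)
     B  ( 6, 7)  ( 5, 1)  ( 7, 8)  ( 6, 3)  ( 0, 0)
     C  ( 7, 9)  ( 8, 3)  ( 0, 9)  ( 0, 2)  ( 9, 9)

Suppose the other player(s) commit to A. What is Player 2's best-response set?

P2 best: {Q}

u_2(P vs A) = 7
u_2(Q vs A) = 8
u_2(R vs A) = 0
u_2(S vs A) = 5
u_2(T vs A) = 2
max payoff 8 at {Q}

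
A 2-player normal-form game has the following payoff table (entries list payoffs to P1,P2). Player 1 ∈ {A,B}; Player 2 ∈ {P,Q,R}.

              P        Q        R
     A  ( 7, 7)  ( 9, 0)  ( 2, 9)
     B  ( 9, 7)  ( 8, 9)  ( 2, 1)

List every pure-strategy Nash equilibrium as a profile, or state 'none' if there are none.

Nash profiles: (A,R)

(A,P): not NE [P1→B gives 9>7; P2→R gives 9>7]
(A,Q): not NE [P2→R gives 9>0]
(A,R): NE
(B,P): not NE [P2→Q gives 9>7]
(B,Q): not NE [P1→A gives 9>8]
(B,R): not NE [P2→Q gives 9>1]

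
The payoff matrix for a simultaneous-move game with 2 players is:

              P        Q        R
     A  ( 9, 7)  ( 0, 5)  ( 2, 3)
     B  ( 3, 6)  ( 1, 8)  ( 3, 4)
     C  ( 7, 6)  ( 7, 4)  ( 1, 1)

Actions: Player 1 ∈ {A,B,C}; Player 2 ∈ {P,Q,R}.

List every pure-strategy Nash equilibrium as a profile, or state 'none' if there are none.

(A,P): NE
(A,Q): not NE [P1→C gives 7>0; P2→P gives 7>5]
(A,R): not NE [P1→B gives 3>2; P2→P gives 7>3]
(B,P): not NE [P1→A gives 9>3; P2→Q gives 8>6]
(B,Q): not NE [P1→C gives 7>1]
(B,R): not NE [P2→Q gives 8>4]
(C,P): not NE [P1→A gives 9>7]
(C,Q): not NE [P2→P gives 6>4]
(C,R): not NE [P1→B gives 3>1; P2→P gives 6>1]

Nash profiles: (A,P)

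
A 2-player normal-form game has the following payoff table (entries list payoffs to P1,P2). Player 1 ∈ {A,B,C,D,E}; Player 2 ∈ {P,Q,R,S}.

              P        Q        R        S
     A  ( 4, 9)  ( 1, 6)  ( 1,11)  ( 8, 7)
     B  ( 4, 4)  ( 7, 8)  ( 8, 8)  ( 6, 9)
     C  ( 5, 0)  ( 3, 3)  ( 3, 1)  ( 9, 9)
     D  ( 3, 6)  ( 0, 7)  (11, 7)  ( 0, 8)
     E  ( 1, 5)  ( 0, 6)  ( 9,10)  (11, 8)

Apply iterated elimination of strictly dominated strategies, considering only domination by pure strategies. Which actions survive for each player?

P1 drop A (C beats it: P:5>4 Q:3>1 R:3>1 S:9>8)
P2 drop P (Q beats it: B:8>4 C:3>0 D:7>6 E:6>5)
P2 drop Q (S beats it: B:9>8 C:9>3 D:8>7 E:8>6)
P1 drop B (E beats it: R:9>8 S:11>6)
P1 drop C (E beats it: R:9>3 S:11>9)
P1→{D,E} P2→{R,S}

Remaining: P1:{D,E} P2:{R,S}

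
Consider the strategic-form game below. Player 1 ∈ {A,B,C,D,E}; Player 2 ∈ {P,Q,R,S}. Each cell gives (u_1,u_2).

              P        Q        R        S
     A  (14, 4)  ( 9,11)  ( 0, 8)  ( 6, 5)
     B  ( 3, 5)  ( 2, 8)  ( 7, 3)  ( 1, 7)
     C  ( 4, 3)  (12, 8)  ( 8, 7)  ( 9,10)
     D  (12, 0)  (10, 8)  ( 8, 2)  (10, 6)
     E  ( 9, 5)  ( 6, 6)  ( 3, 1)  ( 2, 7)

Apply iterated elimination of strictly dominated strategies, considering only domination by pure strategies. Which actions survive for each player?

Remaining: P1:{C,D} P2:{Q,S}

P1 drop B (C beats it: P:4>3 Q:12>2 R:8>7 S:9>1)
P1 drop E (D beats it: P:12>9 Q:10>6 R:8>3 S:10>2)
P2 drop P (Q beats it: A:11>4 C:8>3 D:8>0)
P1 drop A (C beats it: Q:12>9 R:8>0 S:9>6)
P2 drop R (Q beats it: C:8>7 D:8>2)
P1→{C,D} P2→{Q,S}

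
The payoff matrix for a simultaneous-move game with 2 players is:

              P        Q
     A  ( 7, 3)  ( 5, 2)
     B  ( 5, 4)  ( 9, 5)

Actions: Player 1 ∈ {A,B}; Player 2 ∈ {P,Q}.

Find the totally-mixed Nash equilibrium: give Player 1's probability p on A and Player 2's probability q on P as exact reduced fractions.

P1 indiff ⇒ q·7+(1-q)·5 = q·5+(1-q)·9 ⇒ q(2) = (1-q)(4) ⇒ q = 2/3
P2 indiff ⇒ p·3+(1-p)·4 = p·2+(1-p)·5 ⇒ p(1) = (1-p)(1) ⇒ p = 1/2

P1 mixes 1/2 on A; P2 mixes 2/3 on P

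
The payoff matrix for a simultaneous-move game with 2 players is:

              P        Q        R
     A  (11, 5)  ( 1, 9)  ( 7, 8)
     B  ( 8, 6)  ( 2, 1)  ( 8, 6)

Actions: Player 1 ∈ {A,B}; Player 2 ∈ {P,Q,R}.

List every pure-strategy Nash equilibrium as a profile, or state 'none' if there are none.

PSNE = {(B,R)}

(A,P): not NE [P2→Q gives 9>5]
(A,Q): not NE [P1→B gives 2>1]
(A,R): not NE [P1→B gives 8>7; P2→Q gives 9>8]
(B,P): not NE [P1→A gives 11>8]
(B,Q): not NE [P2→R gives 6>1]
(B,R): NE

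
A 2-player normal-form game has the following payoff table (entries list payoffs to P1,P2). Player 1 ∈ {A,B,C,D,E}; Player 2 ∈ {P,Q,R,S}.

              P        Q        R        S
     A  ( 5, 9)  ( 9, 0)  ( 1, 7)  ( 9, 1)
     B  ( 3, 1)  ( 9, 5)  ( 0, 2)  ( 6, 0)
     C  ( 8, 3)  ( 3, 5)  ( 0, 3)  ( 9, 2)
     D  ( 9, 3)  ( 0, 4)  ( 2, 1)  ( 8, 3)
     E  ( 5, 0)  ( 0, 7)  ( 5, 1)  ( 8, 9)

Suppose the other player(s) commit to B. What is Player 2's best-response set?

u_2(P vs B) = 1
u_2(Q vs B) = 5
u_2(R vs B) = 2
u_2(S vs B) = 0
max payoff 5 at {Q}

P2 best: {Q}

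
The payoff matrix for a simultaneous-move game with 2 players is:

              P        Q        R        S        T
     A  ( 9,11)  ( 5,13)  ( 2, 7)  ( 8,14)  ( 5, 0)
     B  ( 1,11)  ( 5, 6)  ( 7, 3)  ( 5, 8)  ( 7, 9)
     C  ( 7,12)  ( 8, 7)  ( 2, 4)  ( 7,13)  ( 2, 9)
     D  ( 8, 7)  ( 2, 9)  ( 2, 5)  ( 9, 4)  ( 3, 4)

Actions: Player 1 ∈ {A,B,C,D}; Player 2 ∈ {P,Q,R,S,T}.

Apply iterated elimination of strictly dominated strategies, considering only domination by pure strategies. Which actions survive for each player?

P2 drop R (P beats it: A:11>7 B:11>3 C:12>4 D:7>5)
P2 drop T (P beats it: A:11>0 B:11>9 C:12>9 D:7>4)
P1 drop B (C beats it: P:7>1 Q:8>5 S:7>5)
P1→{A,C,D} P2→{P,Q,S}

Remaining: P1:{A,C,D} P2:{P,Q,S}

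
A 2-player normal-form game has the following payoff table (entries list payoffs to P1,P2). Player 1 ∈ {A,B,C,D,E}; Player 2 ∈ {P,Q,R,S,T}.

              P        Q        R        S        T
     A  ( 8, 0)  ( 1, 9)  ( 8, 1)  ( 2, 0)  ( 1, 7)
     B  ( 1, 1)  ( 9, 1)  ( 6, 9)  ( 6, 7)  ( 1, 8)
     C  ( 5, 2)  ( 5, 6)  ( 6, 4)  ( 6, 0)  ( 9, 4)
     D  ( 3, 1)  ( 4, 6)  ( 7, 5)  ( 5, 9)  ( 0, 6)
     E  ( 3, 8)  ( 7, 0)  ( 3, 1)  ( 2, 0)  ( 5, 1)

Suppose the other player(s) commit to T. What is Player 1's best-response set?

argmax u_1 = {C}

u_1(A vs T) = 1
u_1(B vs T) = 1
u_1(C vs T) = 9
u_1(D vs T) = 0
u_1(E vs T) = 5
max payoff 9 at {C}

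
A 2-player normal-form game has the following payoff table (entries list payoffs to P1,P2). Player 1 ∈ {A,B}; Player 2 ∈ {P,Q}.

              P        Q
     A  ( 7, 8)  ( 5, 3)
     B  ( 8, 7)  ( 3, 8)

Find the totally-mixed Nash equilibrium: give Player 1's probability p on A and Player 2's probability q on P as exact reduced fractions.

P1 indiff ⇒ q·7+(1-q)·5 = q·8+(1-q)·3 ⇒ q(-1) = (1-q)(-2) ⇒ q = 2/3
P2 indiff ⇒ p·8+(1-p)·7 = p·3+(1-p)·8 ⇒ p(5) = (1-p)(1) ⇒ p = 1/6

(p,q) = (1/6, 2/3)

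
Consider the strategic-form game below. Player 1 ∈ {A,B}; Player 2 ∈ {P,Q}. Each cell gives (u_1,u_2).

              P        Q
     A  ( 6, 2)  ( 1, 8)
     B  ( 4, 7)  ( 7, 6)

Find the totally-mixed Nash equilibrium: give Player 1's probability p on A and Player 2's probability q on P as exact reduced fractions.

(p,q) = (1/7, 3/4)

P1 indiff ⇒ q·6+(1-q)·1 = q·4+(1-q)·7 ⇒ q(2) = (1-q)(6) ⇒ q = 3/4
P2 indiff ⇒ p·2+(1-p)·7 = p·8+(1-p)·6 ⇒ p(-6) = (1-p)(-1) ⇒ p = 1/7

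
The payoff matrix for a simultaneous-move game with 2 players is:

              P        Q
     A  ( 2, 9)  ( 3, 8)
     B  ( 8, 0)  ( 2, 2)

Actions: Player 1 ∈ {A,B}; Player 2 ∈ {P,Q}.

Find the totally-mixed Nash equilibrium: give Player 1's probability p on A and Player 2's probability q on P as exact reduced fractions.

p=2/3, q=1/7

P1 indiff ⇒ q·2+(1-q)·3 = q·8+(1-q)·2 ⇒ q(-6) = (1-q)(-1) ⇒ q = 1/7
P2 indiff ⇒ p·9+(1-p)·0 = p·8+(1-p)·2 ⇒ p(1) = (1-p)(2) ⇒ p = 2/3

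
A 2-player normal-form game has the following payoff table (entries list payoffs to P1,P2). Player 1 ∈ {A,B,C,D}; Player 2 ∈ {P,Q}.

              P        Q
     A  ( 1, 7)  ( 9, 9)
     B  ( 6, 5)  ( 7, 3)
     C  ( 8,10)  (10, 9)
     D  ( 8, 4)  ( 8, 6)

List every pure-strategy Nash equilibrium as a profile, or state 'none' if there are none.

NE set: (C,P)

(A,P): not NE [P1→D gives 8>1; P2→Q gives 9>7]
(A,Q): not NE [P1→C gives 10>9]
(B,P): not NE [P1→D gives 8>6]
(B,Q): not NE [P1→C gives 10>7; P2→P gives 5>3]
(C,P): NE
(C,Q): not NE [P2→P gives 10>9]
(D,P): not NE [P2→Q gives 6>4]
(D,Q): not NE [P1→C gives 10>8]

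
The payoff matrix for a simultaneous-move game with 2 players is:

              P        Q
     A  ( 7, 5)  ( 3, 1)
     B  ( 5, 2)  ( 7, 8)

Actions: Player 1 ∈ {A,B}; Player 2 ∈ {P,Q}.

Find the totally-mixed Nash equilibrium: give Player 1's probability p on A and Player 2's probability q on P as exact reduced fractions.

P1 indiff ⇒ q·7+(1-q)·3 = q·5+(1-q)·7 ⇒ q(2) = (1-q)(4) ⇒ q = 2/3
P2 indiff ⇒ p·5+(1-p)·2 = p·1+(1-p)·8 ⇒ p(4) = (1-p)(6) ⇒ p = 3/5

p=3/5, q=2/3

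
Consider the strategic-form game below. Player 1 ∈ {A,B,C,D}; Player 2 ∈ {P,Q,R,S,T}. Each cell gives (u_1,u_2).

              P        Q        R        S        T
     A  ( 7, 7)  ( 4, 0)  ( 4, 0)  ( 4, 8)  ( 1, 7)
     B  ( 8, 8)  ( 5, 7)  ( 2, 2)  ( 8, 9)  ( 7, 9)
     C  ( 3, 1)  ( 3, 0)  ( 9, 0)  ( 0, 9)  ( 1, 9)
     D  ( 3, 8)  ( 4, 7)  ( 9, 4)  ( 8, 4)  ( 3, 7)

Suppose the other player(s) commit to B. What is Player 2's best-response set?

u_2(P vs B) = 8
u_2(Q vs B) = 7
u_2(R vs B) = 2
u_2(S vs B) = 9
u_2(T vs B) = 9
max payoff 9 at {S,T}

argmax u_2 = {S,T}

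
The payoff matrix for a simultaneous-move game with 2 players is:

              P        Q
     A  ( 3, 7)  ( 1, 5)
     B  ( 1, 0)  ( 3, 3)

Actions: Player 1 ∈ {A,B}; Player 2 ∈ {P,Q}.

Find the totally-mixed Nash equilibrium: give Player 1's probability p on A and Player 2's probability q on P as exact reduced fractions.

P1 indiff ⇒ q·3+(1-q)·1 = q·1+(1-q)·3 ⇒ q(2) = (1-q)(2) ⇒ q = 1/2
P2 indiff ⇒ p·7+(1-p)·0 = p·5+(1-p)·3 ⇒ p(2) = (1-p)(3) ⇒ p = 3/5

(p,q) = (3/5, 1/2)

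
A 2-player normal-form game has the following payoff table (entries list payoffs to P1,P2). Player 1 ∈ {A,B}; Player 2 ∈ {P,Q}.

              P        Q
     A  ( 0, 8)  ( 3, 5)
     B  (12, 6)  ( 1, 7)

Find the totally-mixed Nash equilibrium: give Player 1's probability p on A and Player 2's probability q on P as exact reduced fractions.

P1 indiff ⇒ q·0+(1-q)·3 = q·12+(1-q)·1 ⇒ q(-12) = (1-q)(-2) ⇒ q = 1/7
P2 indiff ⇒ p·8+(1-p)·6 = p·5+(1-p)·7 ⇒ p(3) = (1-p)(1) ⇒ p = 1/4

P1 mixes 1/4 on A; P2 mixes 1/7 on P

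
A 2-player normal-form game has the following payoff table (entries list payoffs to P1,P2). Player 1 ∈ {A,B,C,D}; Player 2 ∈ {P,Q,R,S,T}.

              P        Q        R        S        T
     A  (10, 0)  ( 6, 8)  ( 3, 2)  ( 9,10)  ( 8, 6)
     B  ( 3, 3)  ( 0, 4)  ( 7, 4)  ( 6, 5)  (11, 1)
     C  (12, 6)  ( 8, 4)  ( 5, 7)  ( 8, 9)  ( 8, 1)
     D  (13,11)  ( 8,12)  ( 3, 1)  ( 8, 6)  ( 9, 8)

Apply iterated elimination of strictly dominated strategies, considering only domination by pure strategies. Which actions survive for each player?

IESDS → P1:{A,C,D} P2:{P,Q,S}

P2 drop R (S beats it: A:10>2 B:5>4 C:9>7 D:6>1)
P2 drop T (Q beats it: A:8>6 B:4>1 C:4>1 D:12>8)
P1 drop B (A beats it: P:10>3 Q:6>0 S:9>6)
P1→{A,C,D} P2→{P,Q,S}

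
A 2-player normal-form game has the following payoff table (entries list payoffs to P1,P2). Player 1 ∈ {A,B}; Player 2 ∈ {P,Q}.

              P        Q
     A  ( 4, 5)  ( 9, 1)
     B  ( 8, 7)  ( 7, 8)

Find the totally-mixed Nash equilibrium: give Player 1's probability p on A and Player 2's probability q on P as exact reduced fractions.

p=1/5, q=1/3

P1 indiff ⇒ q·4+(1-q)·9 = q·8+(1-q)·7 ⇒ q(-4) = (1-q)(-2) ⇒ q = 1/3
P2 indiff ⇒ p·5+(1-p)·7 = p·1+(1-p)·8 ⇒ p(4) = (1-p)(1) ⇒ p = 1/5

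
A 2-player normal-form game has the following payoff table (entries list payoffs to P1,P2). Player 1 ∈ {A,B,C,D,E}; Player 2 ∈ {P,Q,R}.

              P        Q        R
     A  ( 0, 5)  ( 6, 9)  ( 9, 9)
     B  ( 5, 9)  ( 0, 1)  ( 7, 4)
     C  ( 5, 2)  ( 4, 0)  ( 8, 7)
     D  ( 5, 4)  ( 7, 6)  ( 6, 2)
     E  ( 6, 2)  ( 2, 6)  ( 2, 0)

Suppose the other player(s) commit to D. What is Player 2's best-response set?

u_2(P vs D) = 4
u_2(Q vs D) = 6
u_2(R vs D) = 2
max payoff 6 at {Q}

P2 best: {Q}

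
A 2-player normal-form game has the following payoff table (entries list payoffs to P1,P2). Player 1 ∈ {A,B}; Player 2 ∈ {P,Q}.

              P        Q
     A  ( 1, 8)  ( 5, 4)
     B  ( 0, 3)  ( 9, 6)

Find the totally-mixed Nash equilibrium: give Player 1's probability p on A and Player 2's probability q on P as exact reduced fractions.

P1 indiff ⇒ q·1+(1-q)·5 = q·0+(1-q)·9 ⇒ q(1) = (1-q)(4) ⇒ q = 4/5
P2 indiff ⇒ p·8+(1-p)·3 = p·4+(1-p)·6 ⇒ p(4) = (1-p)(3) ⇒ p = 3/7

(p,q) = (3/7, 4/5)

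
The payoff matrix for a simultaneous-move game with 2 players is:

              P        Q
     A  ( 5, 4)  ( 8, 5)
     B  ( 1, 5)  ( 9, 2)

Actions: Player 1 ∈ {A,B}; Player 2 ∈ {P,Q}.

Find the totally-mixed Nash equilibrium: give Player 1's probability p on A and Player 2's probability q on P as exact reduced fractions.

p=3/4, q=1/5

P1 indiff ⇒ q·5+(1-q)·8 = q·1+(1-q)·9 ⇒ q(4) = (1-q)(1) ⇒ q = 1/5
P2 indiff ⇒ p·4+(1-p)·5 = p·5+(1-p)·2 ⇒ p(-1) = (1-p)(-3) ⇒ p = 3/4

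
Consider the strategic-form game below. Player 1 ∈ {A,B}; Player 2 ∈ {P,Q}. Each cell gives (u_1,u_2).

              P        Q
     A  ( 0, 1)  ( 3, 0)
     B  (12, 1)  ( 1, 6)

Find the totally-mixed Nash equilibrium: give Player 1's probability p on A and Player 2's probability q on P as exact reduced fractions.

p=5/6, q=1/7

P1 indiff ⇒ q·0+(1-q)·3 = q·12+(1-q)·1 ⇒ q(-12) = (1-q)(-2) ⇒ q = 1/7
P2 indiff ⇒ p·1+(1-p)·1 = p·0+(1-p)·6 ⇒ p(1) = (1-p)(5) ⇒ p = 5/6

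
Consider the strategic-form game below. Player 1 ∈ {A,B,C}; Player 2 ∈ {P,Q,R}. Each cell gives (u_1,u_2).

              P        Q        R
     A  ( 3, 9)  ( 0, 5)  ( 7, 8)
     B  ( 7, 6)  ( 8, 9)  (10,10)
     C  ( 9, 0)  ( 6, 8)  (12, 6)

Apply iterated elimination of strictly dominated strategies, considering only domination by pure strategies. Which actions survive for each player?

P1 drop A (B beats it: P:7>3 Q:8>0 R:10>7)
P2 drop P (Q beats it: B:9>6 C:8>0)
P1→{B,C} P2→{Q,R}

IESDS → P1:{B,C} P2:{Q,R}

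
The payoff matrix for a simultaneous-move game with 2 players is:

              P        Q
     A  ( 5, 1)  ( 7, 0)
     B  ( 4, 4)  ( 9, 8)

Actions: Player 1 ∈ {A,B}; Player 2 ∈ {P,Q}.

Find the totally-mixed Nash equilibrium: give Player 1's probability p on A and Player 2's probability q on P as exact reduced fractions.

P1 indiff ⇒ q·5+(1-q)·7 = q·4+(1-q)·9 ⇒ q(1) = (1-q)(2) ⇒ q = 2/3
P2 indiff ⇒ p·1+(1-p)·4 = p·0+(1-p)·8 ⇒ p(1) = (1-p)(4) ⇒ p = 4/5

p=4/5, q=2/3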